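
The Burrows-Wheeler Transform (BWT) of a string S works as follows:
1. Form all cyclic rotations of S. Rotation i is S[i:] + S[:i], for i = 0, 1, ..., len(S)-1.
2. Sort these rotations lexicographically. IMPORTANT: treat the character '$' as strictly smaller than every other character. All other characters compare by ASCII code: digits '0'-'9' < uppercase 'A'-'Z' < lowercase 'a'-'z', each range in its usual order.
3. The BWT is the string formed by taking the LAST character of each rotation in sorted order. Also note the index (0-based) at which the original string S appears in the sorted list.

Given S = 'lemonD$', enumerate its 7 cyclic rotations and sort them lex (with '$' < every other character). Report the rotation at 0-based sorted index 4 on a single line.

Answer: monD$le

Derivation:
All 7 rotations (rotation i = S[i:]+S[:i]):
  rot[0] = lemonD$
  rot[1] = emonD$l
  rot[2] = monD$le
  rot[3] = onD$lem
  rot[4] = nD$lemo
  rot[5] = D$lemon
  rot[6] = $lemonD
Sorted (with $ < everything):
  sorted[0] = $lemonD
  sorted[1] = D$lemon
  sorted[2] = emonD$l
  sorted[3] = lemonD$
  sorted[4] = monD$le
  sorted[5] = nD$lemo
  sorted[6] = onD$lem
sorted[4] = monD$le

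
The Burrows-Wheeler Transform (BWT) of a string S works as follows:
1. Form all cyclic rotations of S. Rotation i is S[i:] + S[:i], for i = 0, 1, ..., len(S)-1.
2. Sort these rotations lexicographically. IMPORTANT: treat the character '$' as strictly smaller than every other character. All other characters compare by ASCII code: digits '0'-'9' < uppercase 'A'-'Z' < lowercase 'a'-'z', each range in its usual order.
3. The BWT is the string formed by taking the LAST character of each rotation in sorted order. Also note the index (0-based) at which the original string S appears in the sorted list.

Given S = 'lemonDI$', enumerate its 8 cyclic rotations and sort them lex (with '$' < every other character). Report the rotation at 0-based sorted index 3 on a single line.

Answer: emonDI$l

Derivation:
All 8 rotations (rotation i = S[i:]+S[:i]):
  rot[0] = lemonDI$
  rot[1] = emonDI$l
  rot[2] = monDI$le
  rot[3] = onDI$lem
  rot[4] = nDI$lemo
  rot[5] = DI$lemon
  rot[6] = I$lemonD
  rot[7] = $lemonDI
Sorted (with $ < everything):
  sorted[0] = $lemonDI
  sorted[1] = DI$lemon
  sorted[2] = I$lemonD
  sorted[3] = emonDI$l
  sorted[4] = lemonDI$
  sorted[5] = monDI$le
  sorted[6] = nDI$lemo
  sorted[7] = onDI$lem
sorted[3] = emonDI$l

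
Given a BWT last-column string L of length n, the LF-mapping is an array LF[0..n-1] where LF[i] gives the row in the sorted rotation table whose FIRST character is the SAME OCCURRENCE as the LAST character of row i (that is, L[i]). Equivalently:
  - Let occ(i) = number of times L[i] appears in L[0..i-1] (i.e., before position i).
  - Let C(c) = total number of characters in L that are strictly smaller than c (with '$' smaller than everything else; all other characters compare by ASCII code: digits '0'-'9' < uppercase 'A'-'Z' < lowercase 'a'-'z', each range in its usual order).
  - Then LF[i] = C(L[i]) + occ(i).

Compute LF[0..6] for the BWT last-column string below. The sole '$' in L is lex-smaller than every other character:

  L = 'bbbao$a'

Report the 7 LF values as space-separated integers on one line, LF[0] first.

Char counts: '$':1, 'a':2, 'b':3, 'o':1
C (first-col start): C('$')=0, C('a')=1, C('b')=3, C('o')=6
L[0]='b': occ=0, LF[0]=C('b')+0=3+0=3
L[1]='b': occ=1, LF[1]=C('b')+1=3+1=4
L[2]='b': occ=2, LF[2]=C('b')+2=3+2=5
L[3]='a': occ=0, LF[3]=C('a')+0=1+0=1
L[4]='o': occ=0, LF[4]=C('o')+0=6+0=6
L[5]='$': occ=0, LF[5]=C('$')+0=0+0=0
L[6]='a': occ=1, LF[6]=C('a')+1=1+1=2

Answer: 3 4 5 1 6 0 2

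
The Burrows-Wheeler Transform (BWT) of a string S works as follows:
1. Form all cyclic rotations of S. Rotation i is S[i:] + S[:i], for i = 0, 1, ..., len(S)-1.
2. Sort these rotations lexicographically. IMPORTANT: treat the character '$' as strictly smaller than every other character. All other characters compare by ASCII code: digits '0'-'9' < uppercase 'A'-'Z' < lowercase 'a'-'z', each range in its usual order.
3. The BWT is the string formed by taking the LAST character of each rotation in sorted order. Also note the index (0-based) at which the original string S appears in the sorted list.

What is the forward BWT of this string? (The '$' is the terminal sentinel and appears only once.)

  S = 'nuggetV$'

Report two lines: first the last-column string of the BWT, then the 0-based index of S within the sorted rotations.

Answer: Vtggu$en
5

Derivation:
All 8 rotations (rotation i = S[i:]+S[:i]):
  rot[0] = nuggetV$
  rot[1] = uggetV$n
  rot[2] = ggetV$nu
  rot[3] = getV$nug
  rot[4] = etV$nugg
  rot[5] = tV$nugge
  rot[6] = V$nugget
  rot[7] = $nuggetV
Sorted (with $ < everything):
  sorted[0] = $nuggetV  (last char: 'V')
  sorted[1] = V$nugget  (last char: 't')
  sorted[2] = etV$nugg  (last char: 'g')
  sorted[3] = getV$nug  (last char: 'g')
  sorted[4] = ggetV$nu  (last char: 'u')
  sorted[5] = nuggetV$  (last char: '$')
  sorted[6] = tV$nugge  (last char: 'e')
  sorted[7] = uggetV$n  (last char: 'n')
Last column: Vtggu$en
Original string S is at sorted index 5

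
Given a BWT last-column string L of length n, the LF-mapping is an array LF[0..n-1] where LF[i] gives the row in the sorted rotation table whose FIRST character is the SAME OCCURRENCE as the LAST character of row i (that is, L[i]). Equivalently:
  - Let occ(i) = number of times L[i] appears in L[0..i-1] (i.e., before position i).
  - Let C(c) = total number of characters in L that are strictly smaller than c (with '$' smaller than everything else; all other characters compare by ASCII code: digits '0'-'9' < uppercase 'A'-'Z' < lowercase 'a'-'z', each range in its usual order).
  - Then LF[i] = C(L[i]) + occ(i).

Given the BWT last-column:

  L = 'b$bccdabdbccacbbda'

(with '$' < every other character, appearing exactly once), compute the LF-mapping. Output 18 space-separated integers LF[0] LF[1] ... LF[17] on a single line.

Answer: 4 0 5 10 11 15 1 6 16 7 12 13 2 14 8 9 17 3

Derivation:
Char counts: '$':1, 'a':3, 'b':6, 'c':5, 'd':3
C (first-col start): C('$')=0, C('a')=1, C('b')=4, C('c')=10, C('d')=15
L[0]='b': occ=0, LF[0]=C('b')+0=4+0=4
L[1]='$': occ=0, LF[1]=C('$')+0=0+0=0
L[2]='b': occ=1, LF[2]=C('b')+1=4+1=5
L[3]='c': occ=0, LF[3]=C('c')+0=10+0=10
L[4]='c': occ=1, LF[4]=C('c')+1=10+1=11
L[5]='d': occ=0, LF[5]=C('d')+0=15+0=15
L[6]='a': occ=0, LF[6]=C('a')+0=1+0=1
L[7]='b': occ=2, LF[7]=C('b')+2=4+2=6
L[8]='d': occ=1, LF[8]=C('d')+1=15+1=16
L[9]='b': occ=3, LF[9]=C('b')+3=4+3=7
L[10]='c': occ=2, LF[10]=C('c')+2=10+2=12
L[11]='c': occ=3, LF[11]=C('c')+3=10+3=13
L[12]='a': occ=1, LF[12]=C('a')+1=1+1=2
L[13]='c': occ=4, LF[13]=C('c')+4=10+4=14
L[14]='b': occ=4, LF[14]=C('b')+4=4+4=8
L[15]='b': occ=5, LF[15]=C('b')+5=4+5=9
L[16]='d': occ=2, LF[16]=C('d')+2=15+2=17
L[17]='a': occ=2, LF[17]=C('a')+2=1+2=3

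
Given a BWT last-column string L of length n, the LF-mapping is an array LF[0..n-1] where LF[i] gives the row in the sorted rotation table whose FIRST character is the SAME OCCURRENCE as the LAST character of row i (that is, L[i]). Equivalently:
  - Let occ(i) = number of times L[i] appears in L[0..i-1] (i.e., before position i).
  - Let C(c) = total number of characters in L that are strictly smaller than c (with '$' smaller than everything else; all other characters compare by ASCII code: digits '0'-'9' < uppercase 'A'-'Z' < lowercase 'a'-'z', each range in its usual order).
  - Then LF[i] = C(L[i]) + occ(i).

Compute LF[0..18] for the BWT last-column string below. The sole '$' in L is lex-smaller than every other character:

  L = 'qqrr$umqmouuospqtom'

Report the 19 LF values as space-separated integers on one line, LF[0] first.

Char counts: '$':1, 'm':3, 'o':3, 'p':1, 'q':4, 'r':2, 's':1, 't':1, 'u':3
C (first-col start): C('$')=0, C('m')=1, C('o')=4, C('p')=7, C('q')=8, C('r')=12, C('s')=14, C('t')=15, C('u')=16
L[0]='q': occ=0, LF[0]=C('q')+0=8+0=8
L[1]='q': occ=1, LF[1]=C('q')+1=8+1=9
L[2]='r': occ=0, LF[2]=C('r')+0=12+0=12
L[3]='r': occ=1, LF[3]=C('r')+1=12+1=13
L[4]='$': occ=0, LF[4]=C('$')+0=0+0=0
L[5]='u': occ=0, LF[5]=C('u')+0=16+0=16
L[6]='m': occ=0, LF[6]=C('m')+0=1+0=1
L[7]='q': occ=2, LF[7]=C('q')+2=8+2=10
L[8]='m': occ=1, LF[8]=C('m')+1=1+1=2
L[9]='o': occ=0, LF[9]=C('o')+0=4+0=4
L[10]='u': occ=1, LF[10]=C('u')+1=16+1=17
L[11]='u': occ=2, LF[11]=C('u')+2=16+2=18
L[12]='o': occ=1, LF[12]=C('o')+1=4+1=5
L[13]='s': occ=0, LF[13]=C('s')+0=14+0=14
L[14]='p': occ=0, LF[14]=C('p')+0=7+0=7
L[15]='q': occ=3, LF[15]=C('q')+3=8+3=11
L[16]='t': occ=0, LF[16]=C('t')+0=15+0=15
L[17]='o': occ=2, LF[17]=C('o')+2=4+2=6
L[18]='m': occ=2, LF[18]=C('m')+2=1+2=3

Answer: 8 9 12 13 0 16 1 10 2 4 17 18 5 14 7 11 15 6 3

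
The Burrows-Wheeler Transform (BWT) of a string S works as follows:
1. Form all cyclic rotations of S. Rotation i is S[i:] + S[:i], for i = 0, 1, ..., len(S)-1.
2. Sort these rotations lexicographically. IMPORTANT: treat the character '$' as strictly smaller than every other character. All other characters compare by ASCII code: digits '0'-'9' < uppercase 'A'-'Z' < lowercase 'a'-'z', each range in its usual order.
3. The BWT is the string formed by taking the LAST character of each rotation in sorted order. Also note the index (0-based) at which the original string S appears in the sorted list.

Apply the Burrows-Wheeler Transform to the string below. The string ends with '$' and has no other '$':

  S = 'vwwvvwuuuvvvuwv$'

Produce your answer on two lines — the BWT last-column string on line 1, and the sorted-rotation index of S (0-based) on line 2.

Answer: vwuuvwvvuwv$vuwv
11

Derivation:
All 16 rotations (rotation i = S[i:]+S[:i]):
  rot[0] = vwwvvwuuuvvvuwv$
  rot[1] = wwvvwuuuvvvuwv$v
  rot[2] = wvvwuuuvvvuwv$vw
  rot[3] = vvwuuuvvvuwv$vww
  rot[4] = vwuuuvvvuwv$vwwv
  rot[5] = wuuuvvvuwv$vwwvv
  rot[6] = uuuvvvuwv$vwwvvw
  rot[7] = uuvvvuwv$vwwvvwu
  rot[8] = uvvvuwv$vwwvvwuu
  rot[9] = vvvuwv$vwwvvwuuu
  rot[10] = vvuwv$vwwvvwuuuv
  rot[11] = vuwv$vwwvvwuuuvv
  rot[12] = uwv$vwwvvwuuuvvv
  rot[13] = wv$vwwvvwuuuvvvu
  rot[14] = v$vwwvvwuuuvvvuw
  rot[15] = $vwwvvwuuuvvvuwv
Sorted (with $ < everything):
  sorted[0] = $vwwvvwuuuvvvuwv  (last char: 'v')
  sorted[1] = uuuvvvuwv$vwwvvw  (last char: 'w')
  sorted[2] = uuvvvuwv$vwwvvwu  (last char: 'u')
  sorted[3] = uvvvuwv$vwwvvwuu  (last char: 'u')
  sorted[4] = uwv$vwwvvwuuuvvv  (last char: 'v')
  sorted[5] = v$vwwvvwuuuvvvuw  (last char: 'w')
  sorted[6] = vuwv$vwwvvwuuuvv  (last char: 'v')
  sorted[7] = vvuwv$vwwvvwuuuv  (last char: 'v')
  sorted[8] = vvvuwv$vwwvvwuuu  (last char: 'u')
  sorted[9] = vvwuuuvvvuwv$vww  (last char: 'w')
  sorted[10] = vwuuuvvvuwv$vwwv  (last char: 'v')
  sorted[11] = vwwvvwuuuvvvuwv$  (last char: '$')
  sorted[12] = wuuuvvvuwv$vwwvv  (last char: 'v')
  sorted[13] = wv$vwwvvwuuuvvvu  (last char: 'u')
  sorted[14] = wvvwuuuvvvuwv$vw  (last char: 'w')
  sorted[15] = wwvvwuuuvvvuwv$v  (last char: 'v')
Last column: vwuuvwvvuwv$vuwv
Original string S is at sorted index 11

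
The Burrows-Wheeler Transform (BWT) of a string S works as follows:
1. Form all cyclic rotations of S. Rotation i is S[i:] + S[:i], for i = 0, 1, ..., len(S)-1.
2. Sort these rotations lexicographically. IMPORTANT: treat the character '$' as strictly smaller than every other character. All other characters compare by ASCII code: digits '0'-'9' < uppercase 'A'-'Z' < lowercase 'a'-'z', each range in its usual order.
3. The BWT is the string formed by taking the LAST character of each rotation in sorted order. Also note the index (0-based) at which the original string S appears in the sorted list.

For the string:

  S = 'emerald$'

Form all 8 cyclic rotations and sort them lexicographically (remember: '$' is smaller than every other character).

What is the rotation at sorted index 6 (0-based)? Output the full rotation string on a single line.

Answer: merald$e

Derivation:
All 8 rotations (rotation i = S[i:]+S[:i]):
  rot[0] = emerald$
  rot[1] = merald$e
  rot[2] = erald$em
  rot[3] = rald$eme
  rot[4] = ald$emer
  rot[5] = ld$emera
  rot[6] = d$emeral
  rot[7] = $emerald
Sorted (with $ < everything):
  sorted[0] = $emerald
  sorted[1] = ald$emer
  sorted[2] = d$emeral
  sorted[3] = emerald$
  sorted[4] = erald$em
  sorted[5] = ld$emera
  sorted[6] = merald$e
  sorted[7] = rald$eme
sorted[6] = merald$e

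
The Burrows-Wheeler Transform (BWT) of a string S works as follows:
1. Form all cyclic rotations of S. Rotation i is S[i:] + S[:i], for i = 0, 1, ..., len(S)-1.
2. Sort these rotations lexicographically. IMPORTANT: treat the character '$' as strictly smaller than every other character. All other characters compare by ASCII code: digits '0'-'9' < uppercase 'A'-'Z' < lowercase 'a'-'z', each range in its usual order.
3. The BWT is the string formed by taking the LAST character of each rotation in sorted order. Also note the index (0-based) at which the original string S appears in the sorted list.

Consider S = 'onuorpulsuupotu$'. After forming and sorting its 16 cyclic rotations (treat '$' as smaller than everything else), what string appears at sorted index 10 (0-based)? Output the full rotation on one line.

Answer: tu$onuorpulsuupo

Derivation:
All 16 rotations (rotation i = S[i:]+S[:i]):
  rot[0] = onuorpulsuupotu$
  rot[1] = nuorpulsuupotu$o
  rot[2] = uorpulsuupotu$on
  rot[3] = orpulsuupotu$onu
  rot[4] = rpulsuupotu$onuo
  rot[5] = pulsuupotu$onuor
  rot[6] = ulsuupotu$onuorp
  rot[7] = lsuupotu$onuorpu
  rot[8] = suupotu$onuorpul
  rot[9] = uupotu$onuorpuls
  rot[10] = upotu$onuorpulsu
  rot[11] = potu$onuorpulsuu
  rot[12] = otu$onuorpulsuup
  rot[13] = tu$onuorpulsuupo
  rot[14] = u$onuorpulsuupot
  rot[15] = $onuorpulsuupotu
Sorted (with $ < everything):
  sorted[0] = $onuorpulsuupotu
  sorted[1] = lsuupotu$onuorpu
  sorted[2] = nuorpulsuupotu$o
  sorted[3] = onuorpulsuupotu$
  sorted[4] = orpulsuupotu$onu
  sorted[5] = otu$onuorpulsuup
  sorted[6] = potu$onuorpulsuu
  sorted[7] = pulsuupotu$onuor
  sorted[8] = rpulsuupotu$onuo
  sorted[9] = suupotu$onuorpul
  sorted[10] = tu$onuorpulsuupo
  sorted[11] = u$onuorpulsuupot
  sorted[12] = ulsuupotu$onuorp
  sorted[13] = uorpulsuupotu$on
  sorted[14] = upotu$onuorpulsu
  sorted[15] = uupotu$onuorpuls
sorted[10] = tu$onuorpulsuupo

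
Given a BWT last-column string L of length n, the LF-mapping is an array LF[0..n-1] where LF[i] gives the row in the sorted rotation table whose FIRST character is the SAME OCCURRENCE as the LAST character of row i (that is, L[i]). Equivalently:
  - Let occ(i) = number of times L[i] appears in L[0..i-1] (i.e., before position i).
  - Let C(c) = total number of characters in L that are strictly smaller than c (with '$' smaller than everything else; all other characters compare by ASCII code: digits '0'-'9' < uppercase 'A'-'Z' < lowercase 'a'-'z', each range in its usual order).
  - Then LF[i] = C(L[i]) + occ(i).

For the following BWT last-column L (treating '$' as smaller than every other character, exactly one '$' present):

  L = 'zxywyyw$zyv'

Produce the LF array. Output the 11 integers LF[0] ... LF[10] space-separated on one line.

Char counts: '$':1, 'v':1, 'w':2, 'x':1, 'y':4, 'z':2
C (first-col start): C('$')=0, C('v')=1, C('w')=2, C('x')=4, C('y')=5, C('z')=9
L[0]='z': occ=0, LF[0]=C('z')+0=9+0=9
L[1]='x': occ=0, LF[1]=C('x')+0=4+0=4
L[2]='y': occ=0, LF[2]=C('y')+0=5+0=5
L[3]='w': occ=0, LF[3]=C('w')+0=2+0=2
L[4]='y': occ=1, LF[4]=C('y')+1=5+1=6
L[5]='y': occ=2, LF[5]=C('y')+2=5+2=7
L[6]='w': occ=1, LF[6]=C('w')+1=2+1=3
L[7]='$': occ=0, LF[7]=C('$')+0=0+0=0
L[8]='z': occ=1, LF[8]=C('z')+1=9+1=10
L[9]='y': occ=3, LF[9]=C('y')+3=5+3=8
L[10]='v': occ=0, LF[10]=C('v')+0=1+0=1

Answer: 9 4 5 2 6 7 3 0 10 8 1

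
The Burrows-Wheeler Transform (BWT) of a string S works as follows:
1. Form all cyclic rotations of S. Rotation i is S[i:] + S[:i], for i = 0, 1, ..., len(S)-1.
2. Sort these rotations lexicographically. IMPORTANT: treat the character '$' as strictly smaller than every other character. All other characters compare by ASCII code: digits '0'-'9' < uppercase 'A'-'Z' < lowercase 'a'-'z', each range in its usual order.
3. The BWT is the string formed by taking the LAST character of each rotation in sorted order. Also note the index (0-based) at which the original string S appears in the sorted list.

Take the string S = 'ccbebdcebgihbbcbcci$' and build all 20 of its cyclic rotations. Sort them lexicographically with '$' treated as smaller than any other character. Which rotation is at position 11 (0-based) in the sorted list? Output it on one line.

Answer: cebgihbbcbcci$ccbebd

Derivation:
All 20 rotations (rotation i = S[i:]+S[:i]):
  rot[0] = ccbebdcebgihbbcbcci$
  rot[1] = cbebdcebgihbbcbcci$c
  rot[2] = bebdcebgihbbcbcci$cc
  rot[3] = ebdcebgihbbcbcci$ccb
  rot[4] = bdcebgihbbcbcci$ccbe
  rot[5] = dcebgihbbcbcci$ccbeb
  rot[6] = cebgihbbcbcci$ccbebd
  rot[7] = ebgihbbcbcci$ccbebdc
  rot[8] = bgihbbcbcci$ccbebdce
  rot[9] = gihbbcbcci$ccbebdceb
  rot[10] = ihbbcbcci$ccbebdcebg
  rot[11] = hbbcbcci$ccbebdcebgi
  rot[12] = bbcbcci$ccbebdcebgih
  rot[13] = bcbcci$ccbebdcebgihb
  rot[14] = cbcci$ccbebdcebgihbb
  rot[15] = bcci$ccbebdcebgihbbc
  rot[16] = cci$ccbebdcebgihbbcb
  rot[17] = ci$ccbebdcebgihbbcbc
  rot[18] = i$ccbebdcebgihbbcbcc
  rot[19] = $ccbebdcebgihbbcbcci
Sorted (with $ < everything):
  sorted[0] = $ccbebdcebgihbbcbcci
  sorted[1] = bbcbcci$ccbebdcebgih
  sorted[2] = bcbcci$ccbebdcebgihb
  sorted[3] = bcci$ccbebdcebgihbbc
  sorted[4] = bdcebgihbbcbcci$ccbe
  sorted[5] = bebdcebgihbbcbcci$cc
  sorted[6] = bgihbbcbcci$ccbebdce
  sorted[7] = cbcci$ccbebdcebgihbb
  sorted[8] = cbebdcebgihbbcbcci$c
  sorted[9] = ccbebdcebgihbbcbcci$
  sorted[10] = cci$ccbebdcebgihbbcb
  sorted[11] = cebgihbbcbcci$ccbebd
  sorted[12] = ci$ccbebdcebgihbbcbc
  sorted[13] = dcebgihbbcbcci$ccbeb
  sorted[14] = ebdcebgihbbcbcci$ccb
  sorted[15] = ebgihbbcbcci$ccbebdc
  sorted[16] = gihbbcbcci$ccbebdceb
  sorted[17] = hbbcbcci$ccbebdcebgi
  sorted[18] = i$ccbebdcebgihbbcbcc
  sorted[19] = ihbbcbcci$ccbebdcebg
sorted[11] = cebgihbbcbcci$ccbebd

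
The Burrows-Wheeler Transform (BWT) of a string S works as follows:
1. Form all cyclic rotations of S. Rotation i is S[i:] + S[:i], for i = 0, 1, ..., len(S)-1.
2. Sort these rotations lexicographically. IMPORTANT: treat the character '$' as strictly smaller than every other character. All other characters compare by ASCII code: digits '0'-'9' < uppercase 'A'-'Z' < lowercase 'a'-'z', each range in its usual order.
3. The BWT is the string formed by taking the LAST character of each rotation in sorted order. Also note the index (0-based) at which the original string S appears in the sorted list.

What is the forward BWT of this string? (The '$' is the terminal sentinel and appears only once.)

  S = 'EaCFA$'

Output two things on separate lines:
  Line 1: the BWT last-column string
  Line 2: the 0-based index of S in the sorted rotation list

All 6 rotations (rotation i = S[i:]+S[:i]):
  rot[0] = EaCFA$
  rot[1] = aCFA$E
  rot[2] = CFA$Ea
  rot[3] = FA$EaC
  rot[4] = A$EaCF
  rot[5] = $EaCFA
Sorted (with $ < everything):
  sorted[0] = $EaCFA  (last char: 'A')
  sorted[1] = A$EaCF  (last char: 'F')
  sorted[2] = CFA$Ea  (last char: 'a')
  sorted[3] = EaCFA$  (last char: '$')
  sorted[4] = FA$EaC  (last char: 'C')
  sorted[5] = aCFA$E  (last char: 'E')
Last column: AFa$CE
Original string S is at sorted index 3

Answer: AFa$CE
3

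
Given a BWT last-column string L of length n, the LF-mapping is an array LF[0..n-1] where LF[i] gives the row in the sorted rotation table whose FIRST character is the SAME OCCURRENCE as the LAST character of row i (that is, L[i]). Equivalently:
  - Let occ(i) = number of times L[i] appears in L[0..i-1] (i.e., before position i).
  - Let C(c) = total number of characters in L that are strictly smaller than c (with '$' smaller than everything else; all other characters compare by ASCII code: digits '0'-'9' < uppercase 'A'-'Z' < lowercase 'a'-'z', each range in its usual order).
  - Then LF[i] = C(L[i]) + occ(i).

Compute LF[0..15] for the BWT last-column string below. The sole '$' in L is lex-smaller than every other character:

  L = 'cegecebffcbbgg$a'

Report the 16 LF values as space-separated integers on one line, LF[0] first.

Answer: 5 8 13 9 6 10 2 11 12 7 3 4 14 15 0 1

Derivation:
Char counts: '$':1, 'a':1, 'b':3, 'c':3, 'e':3, 'f':2, 'g':3
C (first-col start): C('$')=0, C('a')=1, C('b')=2, C('c')=5, C('e')=8, C('f')=11, C('g')=13
L[0]='c': occ=0, LF[0]=C('c')+0=5+0=5
L[1]='e': occ=0, LF[1]=C('e')+0=8+0=8
L[2]='g': occ=0, LF[2]=C('g')+0=13+0=13
L[3]='e': occ=1, LF[3]=C('e')+1=8+1=9
L[4]='c': occ=1, LF[4]=C('c')+1=5+1=6
L[5]='e': occ=2, LF[5]=C('e')+2=8+2=10
L[6]='b': occ=0, LF[6]=C('b')+0=2+0=2
L[7]='f': occ=0, LF[7]=C('f')+0=11+0=11
L[8]='f': occ=1, LF[8]=C('f')+1=11+1=12
L[9]='c': occ=2, LF[9]=C('c')+2=5+2=7
L[10]='b': occ=1, LF[10]=C('b')+1=2+1=3
L[11]='b': occ=2, LF[11]=C('b')+2=2+2=4
L[12]='g': occ=1, LF[12]=C('g')+1=13+1=14
L[13]='g': occ=2, LF[13]=C('g')+2=13+2=15
L[14]='$': occ=0, LF[14]=C('$')+0=0+0=0
L[15]='a': occ=0, LF[15]=C('a')+0=1+0=1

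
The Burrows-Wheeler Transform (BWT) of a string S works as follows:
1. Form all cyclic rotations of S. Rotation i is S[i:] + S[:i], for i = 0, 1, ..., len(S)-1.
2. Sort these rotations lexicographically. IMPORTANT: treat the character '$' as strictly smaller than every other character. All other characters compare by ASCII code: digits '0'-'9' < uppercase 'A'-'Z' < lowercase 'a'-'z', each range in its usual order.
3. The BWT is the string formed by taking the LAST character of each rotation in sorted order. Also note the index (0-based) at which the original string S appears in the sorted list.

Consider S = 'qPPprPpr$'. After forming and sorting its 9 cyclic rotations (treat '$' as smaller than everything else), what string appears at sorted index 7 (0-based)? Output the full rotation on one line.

Answer: r$qPPprPp

Derivation:
All 9 rotations (rotation i = S[i:]+S[:i]):
  rot[0] = qPPprPpr$
  rot[1] = PPprPpr$q
  rot[2] = PprPpr$qP
  rot[3] = prPpr$qPP
  rot[4] = rPpr$qPPp
  rot[5] = Ppr$qPPpr
  rot[6] = pr$qPPprP
  rot[7] = r$qPPprPp
  rot[8] = $qPPprPpr
Sorted (with $ < everything):
  sorted[0] = $qPPprPpr
  sorted[1] = PPprPpr$q
  sorted[2] = Ppr$qPPpr
  sorted[3] = PprPpr$qP
  sorted[4] = pr$qPPprP
  sorted[5] = prPpr$qPP
  sorted[6] = qPPprPpr$
  sorted[7] = r$qPPprPp
  sorted[8] = rPpr$qPPp
sorted[7] = r$qPPprPp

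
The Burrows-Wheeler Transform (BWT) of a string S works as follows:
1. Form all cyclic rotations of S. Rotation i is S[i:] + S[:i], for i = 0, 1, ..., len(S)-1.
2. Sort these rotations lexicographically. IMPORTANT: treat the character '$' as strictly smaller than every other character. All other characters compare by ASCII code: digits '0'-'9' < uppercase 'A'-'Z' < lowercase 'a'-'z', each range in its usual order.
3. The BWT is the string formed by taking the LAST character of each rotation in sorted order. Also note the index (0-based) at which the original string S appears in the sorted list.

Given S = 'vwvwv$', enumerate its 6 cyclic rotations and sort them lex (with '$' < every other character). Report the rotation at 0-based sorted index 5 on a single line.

Answer: wvwv$v

Derivation:
All 6 rotations (rotation i = S[i:]+S[:i]):
  rot[0] = vwvwv$
  rot[1] = wvwv$v
  rot[2] = vwv$vw
  rot[3] = wv$vwv
  rot[4] = v$vwvw
  rot[5] = $vwvwv
Sorted (with $ < everything):
  sorted[0] = $vwvwv
  sorted[1] = v$vwvw
  sorted[2] = vwv$vw
  sorted[3] = vwvwv$
  sorted[4] = wv$vwv
  sorted[5] = wvwv$v
sorted[5] = wvwv$v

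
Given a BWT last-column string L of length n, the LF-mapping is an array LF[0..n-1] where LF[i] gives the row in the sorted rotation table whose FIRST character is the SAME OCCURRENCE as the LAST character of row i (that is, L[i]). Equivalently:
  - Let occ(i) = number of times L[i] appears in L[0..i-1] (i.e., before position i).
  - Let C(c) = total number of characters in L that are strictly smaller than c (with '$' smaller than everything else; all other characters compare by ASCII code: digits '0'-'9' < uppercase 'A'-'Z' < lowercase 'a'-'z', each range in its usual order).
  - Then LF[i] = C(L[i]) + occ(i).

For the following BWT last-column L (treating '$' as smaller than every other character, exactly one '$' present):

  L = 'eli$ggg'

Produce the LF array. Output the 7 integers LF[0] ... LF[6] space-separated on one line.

Answer: 1 6 5 0 2 3 4

Derivation:
Char counts: '$':1, 'e':1, 'g':3, 'i':1, 'l':1
C (first-col start): C('$')=0, C('e')=1, C('g')=2, C('i')=5, C('l')=6
L[0]='e': occ=0, LF[0]=C('e')+0=1+0=1
L[1]='l': occ=0, LF[1]=C('l')+0=6+0=6
L[2]='i': occ=0, LF[2]=C('i')+0=5+0=5
L[3]='$': occ=0, LF[3]=C('$')+0=0+0=0
L[4]='g': occ=0, LF[4]=C('g')+0=2+0=2
L[5]='g': occ=1, LF[5]=C('g')+1=2+1=3
L[6]='g': occ=2, LF[6]=C('g')+2=2+2=4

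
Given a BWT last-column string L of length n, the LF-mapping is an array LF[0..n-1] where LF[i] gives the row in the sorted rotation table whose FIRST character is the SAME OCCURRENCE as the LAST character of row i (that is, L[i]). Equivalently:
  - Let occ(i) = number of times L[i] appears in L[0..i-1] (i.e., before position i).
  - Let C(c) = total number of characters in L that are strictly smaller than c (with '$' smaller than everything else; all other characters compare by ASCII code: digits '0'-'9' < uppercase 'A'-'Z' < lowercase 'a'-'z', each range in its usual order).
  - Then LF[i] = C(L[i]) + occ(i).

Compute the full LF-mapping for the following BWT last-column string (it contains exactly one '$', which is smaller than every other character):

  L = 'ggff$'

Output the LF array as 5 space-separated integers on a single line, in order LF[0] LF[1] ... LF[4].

Answer: 3 4 1 2 0

Derivation:
Char counts: '$':1, 'f':2, 'g':2
C (first-col start): C('$')=0, C('f')=1, C('g')=3
L[0]='g': occ=0, LF[0]=C('g')+0=3+0=3
L[1]='g': occ=1, LF[1]=C('g')+1=3+1=4
L[2]='f': occ=0, LF[2]=C('f')+0=1+0=1
L[3]='f': occ=1, LF[3]=C('f')+1=1+1=2
L[4]='$': occ=0, LF[4]=C('$')+0=0+0=0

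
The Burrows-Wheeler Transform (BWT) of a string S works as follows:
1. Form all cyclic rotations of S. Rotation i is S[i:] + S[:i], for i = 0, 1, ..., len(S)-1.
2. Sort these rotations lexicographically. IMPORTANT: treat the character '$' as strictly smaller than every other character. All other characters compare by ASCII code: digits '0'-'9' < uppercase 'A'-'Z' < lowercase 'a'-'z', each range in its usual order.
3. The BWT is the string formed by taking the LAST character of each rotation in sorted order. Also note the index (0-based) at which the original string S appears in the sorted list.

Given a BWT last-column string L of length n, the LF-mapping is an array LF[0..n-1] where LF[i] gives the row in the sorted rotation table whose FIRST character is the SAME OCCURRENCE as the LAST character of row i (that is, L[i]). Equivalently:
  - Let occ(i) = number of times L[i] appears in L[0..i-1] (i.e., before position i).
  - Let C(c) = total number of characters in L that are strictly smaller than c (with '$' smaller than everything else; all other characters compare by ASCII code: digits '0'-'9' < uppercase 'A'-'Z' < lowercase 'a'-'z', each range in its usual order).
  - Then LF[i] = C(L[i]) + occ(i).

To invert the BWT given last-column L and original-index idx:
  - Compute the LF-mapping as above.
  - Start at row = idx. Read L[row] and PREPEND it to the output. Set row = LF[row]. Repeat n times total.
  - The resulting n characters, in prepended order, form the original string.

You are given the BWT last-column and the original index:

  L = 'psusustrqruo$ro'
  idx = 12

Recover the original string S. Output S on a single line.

Answer: uousrruqsotrsp$

Derivation:
LF mapping: 3 8 12 9 13 10 11 5 4 6 14 1 0 7 2
Walk LF starting at row 12, prepending L[row]:
  step 1: row=12, L[12]='$', prepend. Next row=LF[12]=0
  step 2: row=0, L[0]='p', prepend. Next row=LF[0]=3
  step 3: row=3, L[3]='s', prepend. Next row=LF[3]=9
  step 4: row=9, L[9]='r', prepend. Next row=LF[9]=6
  step 5: row=6, L[6]='t', prepend. Next row=LF[6]=11
  step 6: row=11, L[11]='o', prepend. Next row=LF[11]=1
  step 7: row=1, L[1]='s', prepend. Next row=LF[1]=8
  step 8: row=8, L[8]='q', prepend. Next row=LF[8]=4
  step 9: row=4, L[4]='u', prepend. Next row=LF[4]=13
  step 10: row=13, L[13]='r', prepend. Next row=LF[13]=7
  step 11: row=7, L[7]='r', prepend. Next row=LF[7]=5
  step 12: row=5, L[5]='s', prepend. Next row=LF[5]=10
  step 13: row=10, L[10]='u', prepend. Next row=LF[10]=14
  step 14: row=14, L[14]='o', prepend. Next row=LF[14]=2
  step 15: row=2, L[2]='u', prepend. Next row=LF[2]=12
Reversed output: uousrruqsotrsp$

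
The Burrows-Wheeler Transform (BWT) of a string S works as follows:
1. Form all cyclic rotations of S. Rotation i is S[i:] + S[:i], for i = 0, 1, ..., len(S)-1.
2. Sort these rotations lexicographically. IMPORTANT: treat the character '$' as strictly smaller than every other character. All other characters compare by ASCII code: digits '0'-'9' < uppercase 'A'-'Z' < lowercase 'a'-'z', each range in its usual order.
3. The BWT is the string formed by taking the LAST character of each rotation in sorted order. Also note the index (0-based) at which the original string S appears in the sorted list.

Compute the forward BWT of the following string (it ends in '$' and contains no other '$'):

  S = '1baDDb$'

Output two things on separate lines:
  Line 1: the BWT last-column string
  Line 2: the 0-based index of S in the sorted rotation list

Answer: b$aDbD1
1

Derivation:
All 7 rotations (rotation i = S[i:]+S[:i]):
  rot[0] = 1baDDb$
  rot[1] = baDDb$1
  rot[2] = aDDb$1b
  rot[3] = DDb$1ba
  rot[4] = Db$1baD
  rot[5] = b$1baDD
  rot[6] = $1baDDb
Sorted (with $ < everything):
  sorted[0] = $1baDDb  (last char: 'b')
  sorted[1] = 1baDDb$  (last char: '$')
  sorted[2] = DDb$1ba  (last char: 'a')
  sorted[3] = Db$1baD  (last char: 'D')
  sorted[4] = aDDb$1b  (last char: 'b')
  sorted[5] = b$1baDD  (last char: 'D')
  sorted[6] = baDDb$1  (last char: '1')
Last column: b$aDbD1
Original string S is at sorted index 1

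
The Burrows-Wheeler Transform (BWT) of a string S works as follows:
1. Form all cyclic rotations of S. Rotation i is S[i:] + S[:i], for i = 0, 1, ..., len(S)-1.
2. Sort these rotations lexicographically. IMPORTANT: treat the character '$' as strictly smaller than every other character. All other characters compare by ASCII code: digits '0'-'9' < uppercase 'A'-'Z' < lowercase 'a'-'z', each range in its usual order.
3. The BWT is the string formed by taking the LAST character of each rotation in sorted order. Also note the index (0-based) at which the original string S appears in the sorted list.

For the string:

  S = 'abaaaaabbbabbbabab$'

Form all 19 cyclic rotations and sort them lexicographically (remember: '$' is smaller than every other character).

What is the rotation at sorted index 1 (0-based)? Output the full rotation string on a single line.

Answer: aaaaabbbabbbabab$ab

Derivation:
All 19 rotations (rotation i = S[i:]+S[:i]):
  rot[0] = abaaaaabbbabbbabab$
  rot[1] = baaaaabbbabbbabab$a
  rot[2] = aaaaabbbabbbabab$ab
  rot[3] = aaaabbbabbbabab$aba
  rot[4] = aaabbbabbbabab$abaa
  rot[5] = aabbbabbbabab$abaaa
  rot[6] = abbbabbbabab$abaaaa
  rot[7] = bbbabbbabab$abaaaaa
  rot[8] = bbabbbabab$abaaaaab
  rot[9] = babbbabab$abaaaaabb
  rot[10] = abbbabab$abaaaaabbb
  rot[11] = bbbabab$abaaaaabbba
  rot[12] = bbabab$abaaaaabbbab
  rot[13] = babab$abaaaaabbbabb
  rot[14] = abab$abaaaaabbbabbb
  rot[15] = bab$abaaaaabbbabbba
  rot[16] = ab$abaaaaabbbabbbab
  rot[17] = b$abaaaaabbbabbbaba
  rot[18] = $abaaaaabbbabbbabab
Sorted (with $ < everything):
  sorted[0] = $abaaaaabbbabbbabab
  sorted[1] = aaaaabbbabbbabab$ab
  sorted[2] = aaaabbbabbbabab$aba
  sorted[3] = aaabbbabbbabab$abaa
  sorted[4] = aabbbabbbabab$abaaa
  sorted[5] = ab$abaaaaabbbabbbab
  sorted[6] = abaaaaabbbabbbabab$
  sorted[7] = abab$abaaaaabbbabbb
  sorted[8] = abbbabab$abaaaaabbb
  sorted[9] = abbbabbbabab$abaaaa
  sorted[10] = b$abaaaaabbbabbbaba
  sorted[11] = baaaaabbbabbbabab$a
  sorted[12] = bab$abaaaaabbbabbba
  sorted[13] = babab$abaaaaabbbabb
  sorted[14] = babbbabab$abaaaaabb
  sorted[15] = bbabab$abaaaaabbbab
  sorted[16] = bbabbbabab$abaaaaab
  sorted[17] = bbbabab$abaaaaabbba
  sorted[18] = bbbabbbabab$abaaaaa
sorted[1] = aaaaabbbabbbabab$ab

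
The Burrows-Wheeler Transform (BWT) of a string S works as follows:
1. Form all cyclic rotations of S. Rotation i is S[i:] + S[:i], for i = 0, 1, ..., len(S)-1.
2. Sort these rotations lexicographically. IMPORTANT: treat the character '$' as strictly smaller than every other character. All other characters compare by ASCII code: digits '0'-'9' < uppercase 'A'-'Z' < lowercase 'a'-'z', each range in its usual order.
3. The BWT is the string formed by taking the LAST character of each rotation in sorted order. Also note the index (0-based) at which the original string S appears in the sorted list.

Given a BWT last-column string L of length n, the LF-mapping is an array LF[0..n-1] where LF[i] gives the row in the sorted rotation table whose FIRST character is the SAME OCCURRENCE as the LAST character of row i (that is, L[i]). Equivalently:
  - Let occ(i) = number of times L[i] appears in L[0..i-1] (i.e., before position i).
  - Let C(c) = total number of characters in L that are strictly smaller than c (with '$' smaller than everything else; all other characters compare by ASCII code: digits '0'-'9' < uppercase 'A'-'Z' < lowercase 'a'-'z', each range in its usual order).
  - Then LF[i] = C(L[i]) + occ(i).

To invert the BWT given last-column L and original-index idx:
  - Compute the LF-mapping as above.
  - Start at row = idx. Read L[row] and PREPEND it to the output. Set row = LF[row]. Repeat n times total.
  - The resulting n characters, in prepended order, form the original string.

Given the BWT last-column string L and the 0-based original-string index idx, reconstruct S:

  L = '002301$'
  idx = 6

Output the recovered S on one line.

LF mapping: 1 2 5 6 3 4 0
Walk LF starting at row 6, prepending L[row]:
  step 1: row=6, L[6]='$', prepend. Next row=LF[6]=0
  step 2: row=0, L[0]='0', prepend. Next row=LF[0]=1
  step 3: row=1, L[1]='0', prepend. Next row=LF[1]=2
  step 4: row=2, L[2]='2', prepend. Next row=LF[2]=5
  step 5: row=5, L[5]='1', prepend. Next row=LF[5]=4
  step 6: row=4, L[4]='0', prepend. Next row=LF[4]=3
  step 7: row=3, L[3]='3', prepend. Next row=LF[3]=6
Reversed output: 301200$

Answer: 301200$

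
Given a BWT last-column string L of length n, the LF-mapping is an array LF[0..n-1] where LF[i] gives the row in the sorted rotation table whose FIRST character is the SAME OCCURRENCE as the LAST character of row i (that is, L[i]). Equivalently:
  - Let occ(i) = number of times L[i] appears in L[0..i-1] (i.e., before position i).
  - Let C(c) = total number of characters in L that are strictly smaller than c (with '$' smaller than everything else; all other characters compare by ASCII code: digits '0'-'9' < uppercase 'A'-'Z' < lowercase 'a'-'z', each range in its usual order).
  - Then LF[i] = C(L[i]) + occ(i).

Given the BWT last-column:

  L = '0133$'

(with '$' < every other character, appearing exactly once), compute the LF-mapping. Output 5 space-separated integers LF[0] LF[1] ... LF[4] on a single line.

Char counts: '$':1, '0':1, '1':1, '3':2
C (first-col start): C('$')=0, C('0')=1, C('1')=2, C('3')=3
L[0]='0': occ=0, LF[0]=C('0')+0=1+0=1
L[1]='1': occ=0, LF[1]=C('1')+0=2+0=2
L[2]='3': occ=0, LF[2]=C('3')+0=3+0=3
L[3]='3': occ=1, LF[3]=C('3')+1=3+1=4
L[4]='$': occ=0, LF[4]=C('$')+0=0+0=0

Answer: 1 2 3 4 0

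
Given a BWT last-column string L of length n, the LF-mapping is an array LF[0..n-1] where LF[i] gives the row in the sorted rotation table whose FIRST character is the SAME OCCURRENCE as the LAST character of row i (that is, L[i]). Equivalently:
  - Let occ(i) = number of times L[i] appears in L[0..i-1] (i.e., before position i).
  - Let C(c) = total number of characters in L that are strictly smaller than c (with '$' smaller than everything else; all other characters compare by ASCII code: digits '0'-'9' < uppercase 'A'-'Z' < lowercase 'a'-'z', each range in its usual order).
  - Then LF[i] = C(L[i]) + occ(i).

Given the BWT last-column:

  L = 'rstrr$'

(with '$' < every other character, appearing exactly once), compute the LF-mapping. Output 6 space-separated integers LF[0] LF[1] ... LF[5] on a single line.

Char counts: '$':1, 'r':3, 's':1, 't':1
C (first-col start): C('$')=0, C('r')=1, C('s')=4, C('t')=5
L[0]='r': occ=0, LF[0]=C('r')+0=1+0=1
L[1]='s': occ=0, LF[1]=C('s')+0=4+0=4
L[2]='t': occ=0, LF[2]=C('t')+0=5+0=5
L[3]='r': occ=1, LF[3]=C('r')+1=1+1=2
L[4]='r': occ=2, LF[4]=C('r')+2=1+2=3
L[5]='$': occ=0, LF[5]=C('$')+0=0+0=0

Answer: 1 4 5 2 3 0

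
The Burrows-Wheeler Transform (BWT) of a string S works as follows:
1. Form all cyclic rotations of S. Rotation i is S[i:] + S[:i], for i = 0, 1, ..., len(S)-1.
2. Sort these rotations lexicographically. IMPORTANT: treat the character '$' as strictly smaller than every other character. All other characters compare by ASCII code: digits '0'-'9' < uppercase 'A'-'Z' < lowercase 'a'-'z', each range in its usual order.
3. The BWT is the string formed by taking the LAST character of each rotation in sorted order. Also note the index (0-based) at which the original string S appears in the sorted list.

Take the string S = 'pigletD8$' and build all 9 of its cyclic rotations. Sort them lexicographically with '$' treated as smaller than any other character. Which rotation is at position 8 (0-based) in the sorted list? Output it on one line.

All 9 rotations (rotation i = S[i:]+S[:i]):
  rot[0] = pigletD8$
  rot[1] = igletD8$p
  rot[2] = gletD8$pi
  rot[3] = letD8$pig
  rot[4] = etD8$pigl
  rot[5] = tD8$pigle
  rot[6] = D8$piglet
  rot[7] = 8$pigletD
  rot[8] = $pigletD8
Sorted (with $ < everything):
  sorted[0] = $pigletD8
  sorted[1] = 8$pigletD
  sorted[2] = D8$piglet
  sorted[3] = etD8$pigl
  sorted[4] = gletD8$pi
  sorted[5] = igletD8$p
  sorted[6] = letD8$pig
  sorted[7] = pigletD8$
  sorted[8] = tD8$pigle
sorted[8] = tD8$pigle

Answer: tD8$pigle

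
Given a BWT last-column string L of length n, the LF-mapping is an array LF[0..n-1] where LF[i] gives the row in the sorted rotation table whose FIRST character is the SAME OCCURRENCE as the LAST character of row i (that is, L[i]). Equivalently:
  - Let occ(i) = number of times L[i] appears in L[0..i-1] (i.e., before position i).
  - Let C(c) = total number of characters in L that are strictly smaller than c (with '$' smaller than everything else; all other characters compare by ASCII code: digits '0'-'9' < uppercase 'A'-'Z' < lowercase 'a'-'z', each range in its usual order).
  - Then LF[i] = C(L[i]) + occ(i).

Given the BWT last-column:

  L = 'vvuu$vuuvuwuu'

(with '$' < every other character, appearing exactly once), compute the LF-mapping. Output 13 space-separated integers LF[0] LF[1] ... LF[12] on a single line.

Char counts: '$':1, 'u':7, 'v':4, 'w':1
C (first-col start): C('$')=0, C('u')=1, C('v')=8, C('w')=12
L[0]='v': occ=0, LF[0]=C('v')+0=8+0=8
L[1]='v': occ=1, LF[1]=C('v')+1=8+1=9
L[2]='u': occ=0, LF[2]=C('u')+0=1+0=1
L[3]='u': occ=1, LF[3]=C('u')+1=1+1=2
L[4]='$': occ=0, LF[4]=C('$')+0=0+0=0
L[5]='v': occ=2, LF[5]=C('v')+2=8+2=10
L[6]='u': occ=2, LF[6]=C('u')+2=1+2=3
L[7]='u': occ=3, LF[7]=C('u')+3=1+3=4
L[8]='v': occ=3, LF[8]=C('v')+3=8+3=11
L[9]='u': occ=4, LF[9]=C('u')+4=1+4=5
L[10]='w': occ=0, LF[10]=C('w')+0=12+0=12
L[11]='u': occ=5, LF[11]=C('u')+5=1+5=6
L[12]='u': occ=6, LF[12]=C('u')+6=1+6=7

Answer: 8 9 1 2 0 10 3 4 11 5 12 6 7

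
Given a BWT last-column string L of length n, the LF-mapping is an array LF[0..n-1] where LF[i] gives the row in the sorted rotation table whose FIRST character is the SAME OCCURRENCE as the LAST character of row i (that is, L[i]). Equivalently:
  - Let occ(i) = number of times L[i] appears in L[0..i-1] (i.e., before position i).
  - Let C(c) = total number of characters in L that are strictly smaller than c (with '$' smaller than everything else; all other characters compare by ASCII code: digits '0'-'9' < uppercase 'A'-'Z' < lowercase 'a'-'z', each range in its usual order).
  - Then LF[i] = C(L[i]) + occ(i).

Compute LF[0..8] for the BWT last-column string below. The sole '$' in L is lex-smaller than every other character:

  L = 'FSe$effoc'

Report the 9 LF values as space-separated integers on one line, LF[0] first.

Char counts: '$':1, 'F':1, 'S':1, 'c':1, 'e':2, 'f':2, 'o':1
C (first-col start): C('$')=0, C('F')=1, C('S')=2, C('c')=3, C('e')=4, C('f')=6, C('o')=8
L[0]='F': occ=0, LF[0]=C('F')+0=1+0=1
L[1]='S': occ=0, LF[1]=C('S')+0=2+0=2
L[2]='e': occ=0, LF[2]=C('e')+0=4+0=4
L[3]='$': occ=0, LF[3]=C('$')+0=0+0=0
L[4]='e': occ=1, LF[4]=C('e')+1=4+1=5
L[5]='f': occ=0, LF[5]=C('f')+0=6+0=6
L[6]='f': occ=1, LF[6]=C('f')+1=6+1=7
L[7]='o': occ=0, LF[7]=C('o')+0=8+0=8
L[8]='c': occ=0, LF[8]=C('c')+0=3+0=3

Answer: 1 2 4 0 5 6 7 8 3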